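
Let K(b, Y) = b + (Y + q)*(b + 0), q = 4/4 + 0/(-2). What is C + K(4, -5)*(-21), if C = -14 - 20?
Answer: 218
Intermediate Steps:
C = -34
q = 1 (q = 4*(¼) + 0*(-½) = 1 + 0 = 1)
K(b, Y) = b + b*(1 + Y) (K(b, Y) = b + (Y + 1)*(b + 0) = b + (1 + Y)*b = b + b*(1 + Y))
C + K(4, -5)*(-21) = -34 + (4*(2 - 5))*(-21) = -34 + (4*(-3))*(-21) = -34 - 12*(-21) = -34 + 252 = 218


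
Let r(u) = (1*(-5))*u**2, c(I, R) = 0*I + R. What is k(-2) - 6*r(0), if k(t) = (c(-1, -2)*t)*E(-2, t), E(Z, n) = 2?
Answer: 8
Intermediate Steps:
c(I, R) = R (c(I, R) = 0 + R = R)
r(u) = -5*u**2
k(t) = -4*t (k(t) = -2*t*2 = -4*t)
k(-2) - 6*r(0) = -4*(-2) - (-30)*0**2 = 8 - (-30)*0 = 8 - 6*0 = 8 + 0 = 8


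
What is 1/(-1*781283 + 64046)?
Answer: -1/717237 ≈ -1.3942e-6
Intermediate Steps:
1/(-1*781283 + 64046) = 1/(-781283 + 64046) = 1/(-717237) = -1/717237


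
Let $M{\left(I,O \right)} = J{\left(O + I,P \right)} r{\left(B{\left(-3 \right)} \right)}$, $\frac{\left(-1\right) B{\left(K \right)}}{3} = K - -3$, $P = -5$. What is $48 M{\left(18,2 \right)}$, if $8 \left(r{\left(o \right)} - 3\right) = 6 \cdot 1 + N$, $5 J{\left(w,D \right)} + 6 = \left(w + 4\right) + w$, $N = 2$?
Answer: $\frac{7296}{5} \approx 1459.2$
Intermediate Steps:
$B{\left(K \right)} = -9 - 3 K$ ($B{\left(K \right)} = - 3 \left(K - -3\right) = - 3 \left(K + 3\right) = - 3 \left(3 + K\right) = -9 - 3 K$)
$J{\left(w,D \right)} = - \frac{2}{5} + \frac{2 w}{5}$ ($J{\left(w,D \right)} = - \frac{6}{5} + \frac{\left(w + 4\right) + w}{5} = - \frac{6}{5} + \frac{\left(4 + w\right) + w}{5} = - \frac{6}{5} + \frac{4 + 2 w}{5} = - \frac{6}{5} + \left(\frac{4}{5} + \frac{2 w}{5}\right) = - \frac{2}{5} + \frac{2 w}{5}$)
$r{\left(o \right)} = 4$ ($r{\left(o \right)} = 3 + \frac{6 \cdot 1 + 2}{8} = 3 + \frac{6 + 2}{8} = 3 + \frac{1}{8} \cdot 8 = 3 + 1 = 4$)
$M{\left(I,O \right)} = - \frac{8}{5} + \frac{8 I}{5} + \frac{8 O}{5}$ ($M{\left(I,O \right)} = \left(- \frac{2}{5} + \frac{2 \left(O + I\right)}{5}\right) 4 = \left(- \frac{2}{5} + \frac{2 \left(I + O\right)}{5}\right) 4 = \left(- \frac{2}{5} + \left(\frac{2 I}{5} + \frac{2 O}{5}\right)\right) 4 = \left(- \frac{2}{5} + \frac{2 I}{5} + \frac{2 O}{5}\right) 4 = - \frac{8}{5} + \frac{8 I}{5} + \frac{8 O}{5}$)
$48 M{\left(18,2 \right)} = 48 \left(- \frac{8}{5} + \frac{8}{5} \cdot 18 + \frac{8}{5} \cdot 2\right) = 48 \left(- \frac{8}{5} + \frac{144}{5} + \frac{16}{5}\right) = 48 \cdot \frac{152}{5} = \frac{7296}{5}$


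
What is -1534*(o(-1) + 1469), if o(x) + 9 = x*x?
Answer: -2241174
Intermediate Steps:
o(x) = -9 + x² (o(x) = -9 + x*x = -9 + x²)
-1534*(o(-1) + 1469) = -1534*((-9 + (-1)²) + 1469) = -1534*((-9 + 1) + 1469) = -1534*(-8 + 1469) = -1534*1461 = -2241174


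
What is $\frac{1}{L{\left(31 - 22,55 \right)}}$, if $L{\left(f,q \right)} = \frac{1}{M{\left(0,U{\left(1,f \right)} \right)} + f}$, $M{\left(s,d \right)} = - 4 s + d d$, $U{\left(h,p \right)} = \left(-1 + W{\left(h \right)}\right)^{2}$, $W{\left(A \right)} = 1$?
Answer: $9$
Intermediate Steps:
$U{\left(h,p \right)} = 0$ ($U{\left(h,p \right)} = \left(-1 + 1\right)^{2} = 0^{2} = 0$)
$M{\left(s,d \right)} = d^{2} - 4 s$ ($M{\left(s,d \right)} = - 4 s + d^{2} = d^{2} - 4 s$)
$L{\left(f,q \right)} = \frac{1}{f}$ ($L{\left(f,q \right)} = \frac{1}{\left(0^{2} - 0\right) + f} = \frac{1}{\left(0 + 0\right) + f} = \frac{1}{0 + f} = \frac{1}{f}$)
$\frac{1}{L{\left(31 - 22,55 \right)}} = \frac{1}{\frac{1}{31 - 22}} = \frac{1}{\frac{1}{9}} = 9$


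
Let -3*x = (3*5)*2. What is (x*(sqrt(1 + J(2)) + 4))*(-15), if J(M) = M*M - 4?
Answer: 750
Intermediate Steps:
J(M) = -4 + M**2 (J(M) = M**2 - 4 = -4 + M**2)
x = -10 (x = -3*5*2/3 = -5*2 = -1/3*30 = -10)
(x*(sqrt(1 + J(2)) + 4))*(-15) = -10*(sqrt(1 + (-4 + 2**2)) + 4)*(-15) = -10*(sqrt(1 + (-4 + 4)) + 4)*(-15) = -10*(sqrt(1 + 0) + 4)*(-15) = -10*(sqrt(1) + 4)*(-15) = -10*(1 + 4)*(-15) = -10*5*(-15) = -50*(-15) = 750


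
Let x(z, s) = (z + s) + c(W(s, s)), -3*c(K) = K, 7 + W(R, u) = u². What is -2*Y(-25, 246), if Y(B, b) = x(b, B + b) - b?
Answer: 32114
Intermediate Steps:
W(R, u) = -7 + u²
c(K) = -K/3
x(z, s) = 7/3 + s + z - s²/3 (x(z, s) = (z + s) - (-7 + s²)/3 = (s + z) + (7/3 - s²/3) = 7/3 + s + z - s²/3)
Y(B, b) = 7/3 + B + b - (B + b)²/3 (Y(B, b) = (7/3 + (B + b) + b - (B + b)²/3) - b = (7/3 + B + 2*b - (B + b)²/3) - b = 7/3 + B + b - (B + b)²/3)
-2*Y(-25, 246) = -2*(7/3 - 25 + 246 - (-25 + 246)²/3) = -2*(7/3 - 25 + 246 - ⅓*221²) = -2*(7/3 - 25 + 246 - ⅓*48841) = -2*(7/3 - 25 + 246 - 48841/3) = -2*(-16057) = 32114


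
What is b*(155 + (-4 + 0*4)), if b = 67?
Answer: 10117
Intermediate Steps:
b*(155 + (-4 + 0*4)) = 67*(155 + (-4 + 0*4)) = 67*(155 + (-4 + 0)) = 67*(155 - 4) = 67*151 = 10117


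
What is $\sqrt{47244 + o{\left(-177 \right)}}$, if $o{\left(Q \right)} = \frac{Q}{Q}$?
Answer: $\sqrt{47245} \approx 217.36$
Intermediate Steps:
$o{\left(Q \right)} = 1$
$\sqrt{47244 + o{\left(-177 \right)}} = \sqrt{47244 + 1} = \sqrt{47245}$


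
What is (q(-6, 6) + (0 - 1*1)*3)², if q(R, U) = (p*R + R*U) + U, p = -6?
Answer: 9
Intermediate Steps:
q(R, U) = U - 6*R + R*U (q(R, U) = (-6*R + R*U) + U = U - 6*R + R*U)
(q(-6, 6) + (0 - 1*1)*3)² = ((6 - 6*(-6) - 6*6) + (0 - 1*1)*3)² = ((6 + 36 - 36) + (0 - 1)*3)² = (6 - 1*3)² = (6 - 3)² = 3² = 9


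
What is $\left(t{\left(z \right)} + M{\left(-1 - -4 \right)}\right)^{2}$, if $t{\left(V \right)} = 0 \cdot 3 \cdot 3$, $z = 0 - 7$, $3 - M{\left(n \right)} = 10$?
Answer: $49$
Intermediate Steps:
$M{\left(n \right)} = -7$ ($M{\left(n \right)} = 3 - 10 = -7$)
$z = -7$ ($z = 0 - 7 = -7$)
$t{\left(V \right)} = 0$ ($t{\left(V \right)} = 0 \cdot 3 = 0$)
$\left(t{\left(z \right)} + M{\left(-1 - -4 \right)}\right)^{2} = \left(0 - 7\right)^{2} = \left(-7\right)^{2} = 49$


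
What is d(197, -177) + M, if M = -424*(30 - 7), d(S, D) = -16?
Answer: -9768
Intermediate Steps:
M = -9752 (M = -424*23 = -8*1219 = -9752)
d(197, -177) + M = -16 - 9752 = -9768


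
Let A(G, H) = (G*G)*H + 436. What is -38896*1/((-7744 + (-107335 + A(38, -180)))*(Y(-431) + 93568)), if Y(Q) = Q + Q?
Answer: 19448/17362118739 ≈ 1.1201e-6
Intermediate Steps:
Y(Q) = 2*Q
A(G, H) = 436 + H*G² (A(G, H) = G²*H + 436 = H*G² + 436 = 436 + H*G²)
-38896*1/((-7744 + (-107335 + A(38, -180)))*(Y(-431) + 93568)) = -38896*1/((-7744 + (-107335 + (436 - 180*38²)))*(2*(-431) + 93568)) = -38896*1/((-7744 + (-107335 + (436 - 180*1444)))*(-862 + 93568)) = -38896*1/(92706*(-7744 + (-107335 + (436 - 259920)))) = -38896*1/(92706*(-7744 + (-107335 - 259484))) = -38896*1/(92706*(-7744 - 366819)) = -38896/(92706*(-374563)) = -38896/(-34724237478) = -38896*(-1/34724237478) = 19448/17362118739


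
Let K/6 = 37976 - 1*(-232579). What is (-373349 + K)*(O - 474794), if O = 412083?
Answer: -78387558491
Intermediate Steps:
K = 1623330 (K = 6*(37976 - 1*(-232579)) = 6*(37976 + 232579) = 6*270555 = 1623330)
(-373349 + K)*(O - 474794) = (-373349 + 1623330)*(412083 - 474794) = 1249981*(-62711) = -78387558491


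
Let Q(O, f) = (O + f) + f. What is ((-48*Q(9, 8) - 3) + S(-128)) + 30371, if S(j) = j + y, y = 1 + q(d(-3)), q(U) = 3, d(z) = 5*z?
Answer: 29044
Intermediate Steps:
Q(O, f) = O + 2*f
y = 4 (y = 1 + 3 = 4)
S(j) = 4 + j (S(j) = j + 4 = 4 + j)
((-48*Q(9, 8) - 3) + S(-128)) + 30371 = ((-48*(9 + 2*8) - 3) + (4 - 128)) + 30371 = ((-48*(9 + 16) - 3) - 124) + 30371 = ((-48*25 - 3) - 124) + 30371 = ((-1200 - 3) - 124) + 30371 = (-1203 - 124) + 30371 = -1327 + 30371 = 29044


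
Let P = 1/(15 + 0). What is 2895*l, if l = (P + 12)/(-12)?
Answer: -34933/12 ≈ -2911.1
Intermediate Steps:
P = 1/15 ≈ 0.066667
l = -181/180 (l = (1/15 + 12)/(-12) = (181/15)*(-1/12) = -181/180 ≈ -1.0056)
2895*l = 2895*(-181/180) = -34933/12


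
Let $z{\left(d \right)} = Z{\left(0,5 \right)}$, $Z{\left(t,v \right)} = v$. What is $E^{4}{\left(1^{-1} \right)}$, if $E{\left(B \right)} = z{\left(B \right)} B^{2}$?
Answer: $625$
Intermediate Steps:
$z{\left(d \right)} = 5$
$E{\left(B \right)} = 5 B^{2}$
$E^{4}{\left(1^{-1} \right)} = \left(5 \left(1^{-1}\right)^{2}\right)^{4} = \left(5 \cdot 1^{2}\right)^{4} = \left(5 \cdot 1\right)^{4} = 5^{4} = 625$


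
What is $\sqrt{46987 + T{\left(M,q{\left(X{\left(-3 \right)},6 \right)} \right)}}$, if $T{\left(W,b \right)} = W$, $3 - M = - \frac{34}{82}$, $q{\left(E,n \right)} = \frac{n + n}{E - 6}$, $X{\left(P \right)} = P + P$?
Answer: $\frac{\sqrt{78990887}}{41} \approx 216.77$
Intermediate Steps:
$X{\left(P \right)} = 2 P$
$q{\left(E,n \right)} = \frac{2 n}{-6 + E}$
$M = \frac{140}{41}$ ($M = 3 - - \frac{34}{82} = 3 - \left(-34\right) \frac{1}{82} = 3 - - \frac{17}{41} = 3 + \frac{17}{41} = \frac{140}{41} \approx 3.4146$)
$\sqrt{46987 + T{\left(M,q{\left(X{\left(-3 \right)},6 \right)} \right)}} = \sqrt{46987 + \frac{140}{41}} = \sqrt{\frac{1926607}{41}} = \frac{\sqrt{78990887}}{41}$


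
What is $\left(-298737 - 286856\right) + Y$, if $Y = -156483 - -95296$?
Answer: $-646780$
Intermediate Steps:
$Y = -61187$ ($Y = -156483 + 95296 = -61187$)
$\left(-298737 - 286856\right) + Y = \left(-298737 - 286856\right) - 61187 = -585593 - 61187 = -646780$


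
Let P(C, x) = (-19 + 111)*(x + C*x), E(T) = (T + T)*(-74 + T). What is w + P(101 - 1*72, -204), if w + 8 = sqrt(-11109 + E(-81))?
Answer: -563048 + sqrt(14001) ≈ -5.6293e+5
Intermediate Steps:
E(T) = 2*T*(-74 + T) (E(T) = (2*T)*(-74 + T) = 2*T*(-74 + T))
w = -8 + sqrt(14001) (w = -8 + sqrt(-11109 + 2*(-81)*(-74 - 81)) = -8 + sqrt(-11109 + 2*(-81)*(-155)) = -8 + sqrt(-11109 + 25110) = -8 + sqrt(14001) ≈ 110.33)
P(C, x) = 92*x + 92*C*x (P(C, x) = 92*(x + C*x) = 92*x + 92*C*x)
w + P(101 - 1*72, -204) = (-8 + sqrt(14001)) + 92*(-204)*(1 + (101 - 1*72)) = (-8 + sqrt(14001)) + 92*(-204)*(1 + (101 - 72)) = (-8 + sqrt(14001)) + 92*(-204)*(1 + 29) = (-8 + sqrt(14001)) + 92*(-204)*30 = (-8 + sqrt(14001)) - 563040 = -563048 + sqrt(14001)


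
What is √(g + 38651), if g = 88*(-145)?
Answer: √25891 ≈ 160.91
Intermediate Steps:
g = -12760
√(g + 38651) = √(-12760 + 38651) = √25891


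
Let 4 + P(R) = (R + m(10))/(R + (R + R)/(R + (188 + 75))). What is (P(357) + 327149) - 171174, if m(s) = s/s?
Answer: 17317103197/111027 ≈ 1.5597e+5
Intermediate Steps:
m(s) = 1
P(R) = -4 + (1 + R)/(R + 2*R/(263 + R)) (P(R) = -4 + (R + 1)/(R + (R + R)/(R + (188 + 75))) = -4 + (1 + R)/(R + (2*R)/(R + 263)) = -4 + (1 + R)/(R + (2*R)/(263 + R)) = -4 + (1 + R)/(R + 2*R/(263 + R)))
(P(357) + 327149) - 171174 = ((263 - 796*357 - 3*357**2)/(357*(265 + 357)) + 327149) - 171174 = ((1/357)*(263 - 284172 - 3*127449)/622 + 327149) - 171174 = ((1/357)*(1/622)*(263 - 284172 - 382347) + 327149) - 171174 = ((1/357)*(1/622)*(-666256) + 327149) - 171174 = (-333128/111027 + 327149) - 171174 = 36322038895/111027 - 171174 = 17317103197/111027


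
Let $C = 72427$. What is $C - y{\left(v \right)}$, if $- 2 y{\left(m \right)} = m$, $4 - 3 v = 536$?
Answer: $\frac{217015}{3} \approx 72338.0$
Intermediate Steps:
$v = - \frac{532}{3}$ ($v = \frac{4}{3} - \frac{536}{3} = - \frac{532}{3} \approx -177.33$)
$y{\left(m \right)} = - \frac{m}{2}$
$C - y{\left(v \right)} = 72427 - \left(- \frac{1}{2}\right) \left(- \frac{532}{3}\right) = 72427 - \frac{266}{3} = \frac{217015}{3}$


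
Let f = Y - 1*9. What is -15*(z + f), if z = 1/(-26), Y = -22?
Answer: 12105/26 ≈ 465.58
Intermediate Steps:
f = -31 (f = -22 - 1*9 = -22 - 9 = -31)
z = -1/26 ≈ -0.038462
-15*(z + f) = -15*(-1/26 - 31) = -15*(-807/26) = 12105/26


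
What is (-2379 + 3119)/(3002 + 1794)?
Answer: 185/1199 ≈ 0.15430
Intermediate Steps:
(-2379 + 3119)/(3002 + 1794) = 740/4796 = 740*(1/4796) = 185/1199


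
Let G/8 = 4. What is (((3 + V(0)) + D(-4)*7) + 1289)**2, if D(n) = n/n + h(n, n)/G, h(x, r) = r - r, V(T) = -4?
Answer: 1677025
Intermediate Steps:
G = 32 (G = 8*4 = 32)
h(x, r) = 0
D(n) = 1 (D(n) = n/n + 0/32 = 1 + 0*(1/32) = 1 + 0 = 1)
(((3 + V(0)) + D(-4)*7) + 1289)**2 = (((3 - 4) + 1*7) + 1289)**2 = ((-1 + 7) + 1289)**2 = (6 + 1289)**2 = 1295**2 = 1677025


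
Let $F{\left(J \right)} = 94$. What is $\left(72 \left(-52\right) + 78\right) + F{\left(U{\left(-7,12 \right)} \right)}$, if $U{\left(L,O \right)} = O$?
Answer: $-3572$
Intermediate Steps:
$\left(72 \left(-52\right) + 78\right) + F{\left(U{\left(-7,12 \right)} \right)} = \left(72 \left(-52\right) + 78\right) + 94 = \left(-3744 + 78\right) + 94 = -3666 + 94 = -3572$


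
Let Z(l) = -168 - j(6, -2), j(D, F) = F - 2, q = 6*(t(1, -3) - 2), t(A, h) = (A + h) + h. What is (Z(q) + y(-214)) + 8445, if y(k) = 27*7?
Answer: 8470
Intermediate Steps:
y(k) = 189
t(A, h) = A + 2*h
q = -42 (q = 6*((1 + 2*(-3)) - 2) = 6*((1 - 6) - 2) = 6*(-5 - 2) = 6*(-7) = -42)
j(D, F) = -2 + F
Z(l) = -164 (Z(l) = -168 - (-2 - 2) = -168 - 1*(-4) = -168 + 4 = -164)
(Z(q) + y(-214)) + 8445 = (-164 + 189) + 8445 = 25 + 8445 = 8470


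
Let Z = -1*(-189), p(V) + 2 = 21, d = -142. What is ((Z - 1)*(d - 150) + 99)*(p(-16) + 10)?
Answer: -1589113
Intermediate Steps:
p(V) = 19 (p(V) = -2 + 21 = 19)
Z = 189
((Z - 1)*(d - 150) + 99)*(p(-16) + 10) = ((189 - 1)*(-142 - 150) + 99)*(19 + 10) = (188*(-292) + 99)*29 = (-54896 + 99)*29 = -54797*29 = -1589113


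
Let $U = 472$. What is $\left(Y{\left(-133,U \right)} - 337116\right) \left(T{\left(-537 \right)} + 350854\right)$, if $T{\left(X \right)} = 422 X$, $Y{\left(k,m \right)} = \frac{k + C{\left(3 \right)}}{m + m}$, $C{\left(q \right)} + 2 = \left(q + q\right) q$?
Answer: $- \frac{2471115127065}{59} \approx -4.1883 \cdot 10^{10}$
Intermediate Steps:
$C{\left(q \right)} = -2 + 2 q^{2}$ ($C{\left(q \right)} = -2 + \left(q + q\right) q = -2 + 2 q q = -2 + 2 q^{2}$)
$Y{\left(k,m \right)} = \frac{16 + k}{2 m}$ ($Y{\left(k,m \right)} = \frac{k - \left(2 - 2 \cdot 3^{2}\right)}{m + m} = \frac{k + \left(-2 + 2 \cdot 9\right)}{2 m} = \left(k + \left(-2 + 18\right)\right) \frac{1}{2 m} = \left(k + 16\right) \frac{1}{2 m} = \left(16 + k\right) \frac{1}{2 m} = \frac{16 + k}{2 m}$)
$\left(Y{\left(-133,U \right)} - 337116\right) \left(T{\left(-537 \right)} + 350854\right) = \left(\frac{16 - 133}{2 \cdot 472} - 337116\right) \left(422 \left(-537\right) + 350854\right) = \left(\frac{1}{2} \cdot \frac{1}{472} \left(-117\right) - 337116\right) \left(-226614 + 350854\right) = \left(- \frac{117}{944} - 337116\right) 124240 = \left(- \frac{318237621}{944}\right) 124240 = - \frac{2471115127065}{59}$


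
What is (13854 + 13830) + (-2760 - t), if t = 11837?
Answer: 13087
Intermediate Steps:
(13854 + 13830) + (-2760 - t) = (13854 + 13830) + (-2760 - 1*11837) = 27684 + (-2760 - 11837) = 27684 - 14597 = 13087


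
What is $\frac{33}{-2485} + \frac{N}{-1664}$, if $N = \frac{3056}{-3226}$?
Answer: $- \frac{10596997}{833727440} \approx -0.01271$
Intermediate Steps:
$N = - \frac{1528}{1613}$ ($N = 3056 \left(- \frac{1}{3226}\right) = - \frac{1528}{1613} \approx -0.9473$)
$\frac{33}{-2485} + \frac{N}{-1664} = \frac{33}{-2485} - \frac{1528}{1613 \left(-1664\right)} = 33 \left(- \frac{1}{2485}\right) - - \frac{191}{335504} = - \frac{33}{2485} + \frac{191}{335504} = - \frac{10596997}{833727440}$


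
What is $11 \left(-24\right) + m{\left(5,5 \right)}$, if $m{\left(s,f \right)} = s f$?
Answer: $-239$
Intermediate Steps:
$m{\left(s,f \right)} = f s$
$11 \left(-24\right) + m{\left(5,5 \right)} = 11 \left(-24\right) + 5 \cdot 5 = -264 + 25 = -239$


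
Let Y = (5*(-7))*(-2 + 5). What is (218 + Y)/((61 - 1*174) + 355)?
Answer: 113/242 ≈ 0.46694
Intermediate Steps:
Y = -105 (Y = -35*3 = -105)
(218 + Y)/((61 - 1*174) + 355) = (218 - 105)/((61 - 1*174) + 355) = 113/((61 - 174) + 355) = 113/(-113 + 355) = 113/242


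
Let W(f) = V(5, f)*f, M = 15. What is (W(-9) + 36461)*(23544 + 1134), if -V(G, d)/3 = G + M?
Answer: 913110678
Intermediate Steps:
V(G, d) = -45 - 3*G (V(G, d) = -3*(G + 15) = -3*(15 + G) = -45 - 3*G)
W(f) = -60*f (W(f) = (-45 - 3*5)*f = (-45 - 15)*f = -60*f)
(W(-9) + 36461)*(23544 + 1134) = (-60*(-9) + 36461)*(23544 + 1134) = (540 + 36461)*24678 = 37001*24678 = 913110678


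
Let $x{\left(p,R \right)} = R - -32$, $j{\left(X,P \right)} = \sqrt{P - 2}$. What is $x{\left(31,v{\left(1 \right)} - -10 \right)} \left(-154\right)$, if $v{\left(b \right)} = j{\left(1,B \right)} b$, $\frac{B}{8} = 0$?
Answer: $-6468 - 154 i \sqrt{2} \approx -6468.0 - 217.79 i$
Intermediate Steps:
$B = 0$ ($B = 8 \cdot 0 = 0$)
$j{\left(X,P \right)} = \sqrt{-2 + P}$
$v{\left(b \right)} = i b \sqrt{2}$ ($v{\left(b \right)} = \sqrt{-2 + 0} b = \sqrt{-2} b = i \sqrt{2} b = i b \sqrt{2}$)
$x{\left(p,R \right)} = 32 + R$ ($x{\left(p,R \right)} = R + 32 = 32 + R$)
$x{\left(31,v{\left(1 \right)} - -10 \right)} \left(-154\right) = \left(32 + \left(i 1 \sqrt{2} - -10\right)\right) \left(-154\right) = \left(32 + \left(i \sqrt{2} + 10\right)\right) \left(-154\right) = \left(32 + \left(10 + i \sqrt{2}\right)\right) \left(-154\right) = \left(42 + i \sqrt{2}\right) \left(-154\right) = -6468 - 154 i \sqrt{2}$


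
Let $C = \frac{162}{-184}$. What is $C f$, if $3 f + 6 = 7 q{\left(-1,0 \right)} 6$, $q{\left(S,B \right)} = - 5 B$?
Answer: $\frac{81}{46} \approx 1.7609$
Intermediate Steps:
$C = - \frac{81}{92}$ ($C = 162 \left(- \frac{1}{184}\right) = - \frac{81}{92} \approx -0.88043$)
$f = -2$ ($f = -2 + \frac{7 \left(\left(-5\right) 0\right) 6}{3} = -2 + \frac{7 \cdot 0 \cdot 6}{3} = -2 + \frac{0 \cdot 6}{3} = -2 + \frac{1}{3} \cdot 0 = -2 + 0 = -2$)
$C f = \left(- \frac{81}{92}\right) \left(-2\right) = \frac{81}{46}$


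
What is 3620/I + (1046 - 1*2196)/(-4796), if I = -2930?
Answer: -699601/702614 ≈ -0.99571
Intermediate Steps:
3620/I + (1046 - 1*2196)/(-4796) = 3620/(-2930) + (1046 - 1*2196)/(-4796) = 3620*(-1/2930) + (1046 - 2196)*(-1/4796) = -362/293 - 1150*(-1/4796) = -362/293 + 575/2398 = -699601/702614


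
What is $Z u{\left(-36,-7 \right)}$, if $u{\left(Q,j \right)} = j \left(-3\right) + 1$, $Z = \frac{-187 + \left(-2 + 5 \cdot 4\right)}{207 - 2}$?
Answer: $- \frac{3718}{205} \approx -18.137$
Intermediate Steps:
$Z = - \frac{169}{205}$ ($Z = \frac{-187 + \left(-2 + 20\right)}{205} = \left(-187 + 18\right) \frac{1}{205} = \left(-169\right) \frac{1}{205} = - \frac{169}{205} \approx -0.82439$)
$u{\left(Q,j \right)} = 1 - 3 j$ ($u{\left(Q,j \right)} = - 3 j + 1 = 1 - 3 j$)
$Z u{\left(-36,-7 \right)} = - \frac{169 \left(1 - -21\right)}{205} = - \frac{169 \left(1 + 21\right)}{205} = \left(- \frac{169}{205}\right) 22 = - \frac{3718}{205}$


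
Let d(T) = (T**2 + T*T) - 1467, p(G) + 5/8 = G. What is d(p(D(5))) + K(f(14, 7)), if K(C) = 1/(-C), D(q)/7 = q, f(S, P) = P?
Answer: 200735/224 ≈ 896.14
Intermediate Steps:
D(q) = 7*q
K(C) = -1/C
p(G) = -5/8 + G
d(T) = -1467 + 2*T**2 (d(T) = (T**2 + T**2) - 1467 = 2*T**2 - 1467 = -1467 + 2*T**2)
d(p(D(5))) + K(f(14, 7)) = (-1467 + 2*(-5/8 + 7*5)**2) - 1/7 = (-1467 + 2*(-5/8 + 35)**2) - 1*1/7 = (-1467 + 2*(275/8)**2) - 1/7 = (-1467 + 2*(75625/64)) - 1/7 = (-1467 + 75625/32) - 1/7 = 28681/32 - 1/7 = 200735/224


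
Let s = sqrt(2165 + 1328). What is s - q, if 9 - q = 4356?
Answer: 4347 + sqrt(3493) ≈ 4406.1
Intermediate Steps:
s = sqrt(3493) ≈ 59.102
q = -4347 (q = 9 - 1*4356 = 9 - 4356 = -4347)
s - q = sqrt(3493) - 1*(-4347) = sqrt(3493) + 4347 = 4347 + sqrt(3493)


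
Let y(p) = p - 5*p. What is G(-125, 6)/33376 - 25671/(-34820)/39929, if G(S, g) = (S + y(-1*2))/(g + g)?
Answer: -12698900559/46403579985280 ≈ -0.00027366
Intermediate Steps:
y(p) = -4*p
G(S, g) = (8 + S)/(2*g) (G(S, g) = (S - (-4)*2)/(g + g) = (S - 4*(-2))/((2*g)) = (S + 8)*(1/(2*g)) = (8 + S)*(1/(2*g)) = (8 + S)/(2*g))
G(-125, 6)/33376 - 25671/(-34820)/39929 = ((1/2)*(8 - 125)/6)/33376 - 25671/(-34820)/39929 = ((1/2)*(1/6)*(-117))*(1/33376) - 25671*(-1/34820)*(1/39929) = -39/4*1/33376 + (25671/34820)*(1/39929) = -39/133504 + 25671/1390327780 = -12698900559/46403579985280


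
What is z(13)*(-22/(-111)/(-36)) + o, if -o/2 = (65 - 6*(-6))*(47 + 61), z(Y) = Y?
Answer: -43588511/1998 ≈ -21816.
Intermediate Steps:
o = -21816 (o = -2*(65 - 6*(-6))*(47 + 61) = -2*(65 + 36)*108 = -202*108 = -2*10908 = -21816)
z(13)*(-22/(-111)/(-36)) + o = 13*(-22/(-111)/(-36)) - 21816 = 13*(-22*(-1/111)*(-1/36)) - 21816 = 13*((22/111)*(-1/36)) - 21816 = 13*(-11/1998) - 21816 = -143/1998 - 21816 = -43588511/1998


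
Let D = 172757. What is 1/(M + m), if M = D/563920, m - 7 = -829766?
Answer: -563920/467917522523 ≈ -1.2052e-6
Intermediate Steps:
m = -829759 (m = 7 - 829766 = -829759)
M = 172757/563920 ≈ 0.30635
1/(M + m) = 1/(172757/563920 - 829759) = 1/(-467917522523/563920) = -563920/467917522523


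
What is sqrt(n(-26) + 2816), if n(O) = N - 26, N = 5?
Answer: sqrt(2795) ≈ 52.868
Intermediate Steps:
n(O) = -21 (n(O) = 5 - 26 = -21)
sqrt(n(-26) + 2816) = sqrt(-21 + 2816) = sqrt(2795)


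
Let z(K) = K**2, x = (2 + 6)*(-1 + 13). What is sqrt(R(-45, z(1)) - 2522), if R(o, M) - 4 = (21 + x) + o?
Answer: I*sqrt(2446) ≈ 49.457*I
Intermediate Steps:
x = 96 (x = 8*12 = 96)
R(o, M) = 121 + o (R(o, M) = 4 + ((21 + 96) + o) = 4 + (117 + o) = 121 + o)
sqrt(R(-45, z(1)) - 2522) = sqrt((121 - 45) - 2522) = sqrt(76 - 2522) = sqrt(-2446) = I*sqrt(2446)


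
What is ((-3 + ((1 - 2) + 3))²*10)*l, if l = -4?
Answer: -40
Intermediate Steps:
((-3 + ((1 - 2) + 3))²*10)*l = ((-3 + ((1 - 2) + 3))²*10)*(-4) = ((-3 + (-1 + 3))²*10)*(-4) = ((-3 + 2)²*10)*(-4) = ((-1)²*10)*(-4) = (1*10)*(-4) = 10*(-4) = -40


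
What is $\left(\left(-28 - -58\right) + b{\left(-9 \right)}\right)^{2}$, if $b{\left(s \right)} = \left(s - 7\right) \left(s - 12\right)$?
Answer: $133956$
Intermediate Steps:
$b{\left(s \right)} = \left(-12 + s\right) \left(-7 + s\right)$ ($b{\left(s \right)} = \left(-7 + s\right) \left(-12 + s\right) = \left(-12 + s\right) \left(-7 + s\right)$)
$\left(\left(-28 - -58\right) + b{\left(-9 \right)}\right)^{2} = \left(\left(-28 - -58\right) + \left(84 + \left(-9\right)^{2} - -171\right)\right)^{2} = \left(\left(-28 + 58\right) + \left(84 + 81 + 171\right)\right)^{2} = \left(30 + 336\right)^{2} = 366^{2} = 133956$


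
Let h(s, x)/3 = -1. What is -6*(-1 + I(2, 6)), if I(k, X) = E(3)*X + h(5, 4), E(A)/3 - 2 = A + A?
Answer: -840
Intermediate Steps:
E(A) = 6 + 6*A (E(A) = 6 + 3*(A + A) = 6 + 3*(2*A) = 6 + 6*A)
h(s, x) = -3 (h(s, x) = 3*(-1) = -3)
I(k, X) = -3 + 24*X (I(k, X) = (6 + 6*3)*X - 3 = (6 + 18)*X - 3 = 24*X - 3 = -3 + 24*X)
-6*(-1 + I(2, 6)) = -6*(-1 + (-3 + 24*6)) = -6*(-1 + (-3 + 144)) = -6*(-1 + 141) = -6*140 = -840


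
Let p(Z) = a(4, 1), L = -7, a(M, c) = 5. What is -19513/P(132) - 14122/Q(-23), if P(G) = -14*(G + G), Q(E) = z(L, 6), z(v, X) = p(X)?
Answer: -52097347/18480 ≈ -2819.1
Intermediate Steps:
p(Z) = 5
z(v, X) = 5
Q(E) = 5
P(G) = -28*G
-19513/P(132) - 14122/Q(-23) = -19513/((-28*132)) - 14122/5 = -19513/(-3696) - 14122*1/5 = -19513*(-1/3696) - 14122/5 = 19513/3696 - 14122/5 = -52097347/18480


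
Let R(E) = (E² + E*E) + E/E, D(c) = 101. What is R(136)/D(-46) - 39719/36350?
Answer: 1340683931/3671350 ≈ 365.17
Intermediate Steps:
R(E) = 1 + 2*E² (R(E) = (E² + E²) + 1 = 2*E² + 1 = 1 + 2*E²)
R(136)/D(-46) - 39719/36350 = (1 + 2*136²)/101 - 39719/36350 = (1 + 2*18496)*(1/101) - 39719*1/36350 = (1 + 36992)*(1/101) - 39719/36350 = 36993*(1/101) - 39719/36350 = 36993/101 - 39719/36350 = 1340683931/3671350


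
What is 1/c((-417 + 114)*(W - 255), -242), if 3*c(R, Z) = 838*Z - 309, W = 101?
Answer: -3/203105 ≈ -1.4771e-5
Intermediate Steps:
c(R, Z) = -103 + 838*Z/3 (c(R, Z) = (838*Z - 309)/3 = (-309 + 838*Z)/3 = -103 + 838*Z/3)
1/c((-417 + 114)*(W - 255), -242) = 1/(-103 + (838/3)*(-242)) = 1/(-103 - 202796/3) = 1/(-203105/3) = -3/203105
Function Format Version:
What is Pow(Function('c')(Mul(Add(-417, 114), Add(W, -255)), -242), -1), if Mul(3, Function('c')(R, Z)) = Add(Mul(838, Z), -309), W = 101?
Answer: Rational(-3, 203105) ≈ -1.4771e-5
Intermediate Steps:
Function('c')(R, Z) = Add(-103, Mul(Rational(838, 3), Z)) (Function('c')(R, Z) = Mul(Rational(1, 3), Add(Mul(838, Z), -309)) = Mul(Rational(1, 3), Add(-309, Mul(838, Z))) = Add(-103, Mul(Rational(838, 3), Z)))
Pow(Function('c')(Mul(Add(-417, 114), Add(W, -255)), -242), -1) = Pow(Add(-103, Mul(Rational(838, 3), -242)), -1) = Pow(Add(-103, Rational(-202796, 3)), -1) = Pow(Rational(-203105, 3), -1) = Rational(-3, 203105)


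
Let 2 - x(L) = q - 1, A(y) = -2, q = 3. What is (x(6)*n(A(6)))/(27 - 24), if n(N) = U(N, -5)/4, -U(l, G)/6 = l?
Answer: 0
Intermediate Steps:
U(l, G) = -6*l
n(N) = -3*N/2 (n(N) = -6*N/4 = -6*N*(¼) = -3*N/2)
x(L) = 0 (x(L) = 2 - (3 - 1) = 2 - 1*2 = 2 - 2 = 0)
(x(6)*n(A(6)))/(27 - 24) = (0*(-3/2*(-2)))/(27 - 24) = (0*3)/3 = 0*(⅓) = 0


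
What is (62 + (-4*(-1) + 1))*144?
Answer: 9648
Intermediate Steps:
(62 + (-4*(-1) + 1))*144 = (62 + (4 + 1))*144 = (62 + 5)*144 = 67*144 = 9648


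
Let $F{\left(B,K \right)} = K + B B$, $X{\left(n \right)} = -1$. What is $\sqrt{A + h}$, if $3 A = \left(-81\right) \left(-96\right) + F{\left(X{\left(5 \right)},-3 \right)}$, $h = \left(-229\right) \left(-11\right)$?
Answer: $\frac{\sqrt{45993}}{3} \approx 71.487$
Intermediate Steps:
$F{\left(B,K \right)} = K + B^{2}$
$h = 2519$
$A = \frac{7774}{3}$ ($A = \frac{\left(-81\right) \left(-96\right) - \left(3 - \left(-1\right)^{2}\right)}{3} = \frac{7776 + \left(-3 + 1\right)}{3} = \frac{7776 - 2}{3} = \frac{1}{3} \cdot 7774 = \frac{7774}{3} \approx 2591.3$)
$\sqrt{A + h} = \sqrt{\frac{7774}{3} + 2519} = \sqrt{\frac{15331}{3}} = \frac{\sqrt{45993}}{3}$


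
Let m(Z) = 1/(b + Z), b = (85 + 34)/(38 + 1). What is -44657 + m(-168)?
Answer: -287278520/6433 ≈ -44657.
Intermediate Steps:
b = 119/39 ≈ 3.0513
m(Z) = 1/(119/39 + Z)
-44657 + m(-168) = -44657 + 39/(119 + 39*(-168)) = -44657 + 39/(119 - 6552) = -44657 + 39/(-6433) = -44657 + 39*(-1/6433) = -44657 - 39/6433 = -287278520/6433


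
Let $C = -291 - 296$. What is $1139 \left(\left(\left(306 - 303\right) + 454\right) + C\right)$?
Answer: $-148070$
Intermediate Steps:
$C = -587$
$1139 \left(\left(\left(306 - 303\right) + 454\right) + C\right) = 1139 \left(\left(\left(306 - 303\right) + 454\right) - 587\right) = 1139 \left(\left(3 + 454\right) - 587\right) = 1139 \left(457 - 587\right) = 1139 \left(-130\right) = -148070$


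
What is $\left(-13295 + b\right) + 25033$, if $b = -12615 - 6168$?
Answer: $-7045$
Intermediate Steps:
$b = -18783$ ($b = -12615 - 6168 = -18783$)
$\left(-13295 + b\right) + 25033 = \left(-13295 - 18783\right) + 25033 = -32078 + 25033 = -7045$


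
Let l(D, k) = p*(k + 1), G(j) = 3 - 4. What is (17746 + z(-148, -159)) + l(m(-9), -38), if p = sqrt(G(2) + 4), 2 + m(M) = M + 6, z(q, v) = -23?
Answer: 17723 - 37*sqrt(3) ≈ 17659.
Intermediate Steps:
G(j) = -1
m(M) = 4 + M (m(M) = -2 + (M + 6) = -2 + (6 + M) = 4 + M)
p = sqrt(3) (p = sqrt(-1 + 4) = sqrt(3) ≈ 1.7320)
l(D, k) = sqrt(3)*(1 + k) (l(D, k) = sqrt(3)*(k + 1) = sqrt(3)*(1 + k))
(17746 + z(-148, -159)) + l(m(-9), -38) = (17746 - 23) + sqrt(3)*(1 - 38) = 17723 + sqrt(3)*(-37) = 17723 - 37*sqrt(3)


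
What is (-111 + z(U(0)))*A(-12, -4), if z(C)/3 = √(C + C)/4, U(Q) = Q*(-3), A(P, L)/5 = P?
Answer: 6660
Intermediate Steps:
A(P, L) = 5*P
U(Q) = -3*Q
z(C) = 3*√2*√C/4 (z(C) = 3*(√(C + C)/4) = 3*(√(2*C)*(¼)) = 3*((√2*√C)*(¼)) = 3*(√2*√C/4) = 3*√2*√C/4)
(-111 + z(U(0)))*A(-12, -4) = (-111 + 3*√2*√(-3*0)/4)*(5*(-12)) = (-111 + 3*√2*√0/4)*(-60) = (-111 + (¾)*√2*0)*(-60) = (-111 + 0)*(-60) = -111*(-60) = 6660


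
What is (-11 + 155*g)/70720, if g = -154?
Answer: -1837/5440 ≈ -0.33768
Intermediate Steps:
(-11 + 155*g)/70720 = (-11 + 155*(-154))/70720 = (-11 - 23870)*(1/70720) = -23881*1/70720 = -1837/5440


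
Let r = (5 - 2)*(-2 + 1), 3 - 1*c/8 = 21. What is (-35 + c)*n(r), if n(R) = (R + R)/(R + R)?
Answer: -179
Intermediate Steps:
c = -144 (c = 24 - 8*21 = 24 - 168 = -144)
r = -3 (r = 3*(-1) = -3)
n(R) = 1 (n(R) = (2*R)/((2*R)) = (2*R)*(1/(2*R)) = 1)
(-35 + c)*n(r) = (-35 - 144)*1 = -179*1 = -179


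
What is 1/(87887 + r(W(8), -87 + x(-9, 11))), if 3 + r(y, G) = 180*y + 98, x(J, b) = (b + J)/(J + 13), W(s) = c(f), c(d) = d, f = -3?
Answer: 1/87442 ≈ 1.1436e-5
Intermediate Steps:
W(s) = -3
x(J, b) = (J + b)/(13 + J)
r(y, G) = 95 + 180*y (r(y, G) = -3 + (180*y + 98) = -3 + (98 + 180*y) = 95 + 180*y)
1/(87887 + r(W(8), -87 + x(-9, 11))) = 1/(87887 + (95 + 180*(-3))) = 1/(87887 + (95 - 540)) = 1/(87887 - 445) = 1/87442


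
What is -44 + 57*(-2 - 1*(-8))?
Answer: 298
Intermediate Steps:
-44 + 57*(-2 - 1*(-8)) = -44 + 57*(-2 + 8) = -44 + 57*6 = -44 + 342 = 298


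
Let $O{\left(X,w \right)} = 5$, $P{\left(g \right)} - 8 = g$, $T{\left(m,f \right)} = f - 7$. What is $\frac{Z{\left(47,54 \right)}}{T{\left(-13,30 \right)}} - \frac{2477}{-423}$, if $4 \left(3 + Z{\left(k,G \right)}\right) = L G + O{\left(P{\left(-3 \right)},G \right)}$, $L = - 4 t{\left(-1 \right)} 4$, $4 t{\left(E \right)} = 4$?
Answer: $- \frac{140549}{38916} \approx -3.6116$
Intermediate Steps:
$T{\left(m,f \right)} = -7 + f$
$P{\left(g \right)} = 8 + g$
$t{\left(E \right)} = 1$ ($t{\left(E \right)} = \frac{1}{4} \cdot 4 = 1$)
$L = -16$ ($L = \left(-4\right) 1 \cdot 4 = \left(-4\right) 4 = -16$)
$Z{\left(k,G \right)} = - \frac{7}{4} - 4 G$ ($Z{\left(k,G \right)} = -3 + \frac{- 16 G + 5}{4} = -3 + \frac{5 - 16 G}{4} = -3 - \left(- \frac{5}{4} + 4 G\right) = - \frac{7}{4} - 4 G$)
$\frac{Z{\left(47,54 \right)}}{T{\left(-13,30 \right)}} - \frac{2477}{-423} = \frac{- \frac{7}{4} - 216}{-7 + 30} - \frac{2477}{-423} = \frac{- \frac{7}{4} - 216}{23} - - \frac{2477}{423} = \left(- \frac{871}{4}\right) \frac{1}{23} + \frac{2477}{423} = - \frac{871}{92} + \frac{2477}{423} = - \frac{140549}{38916}$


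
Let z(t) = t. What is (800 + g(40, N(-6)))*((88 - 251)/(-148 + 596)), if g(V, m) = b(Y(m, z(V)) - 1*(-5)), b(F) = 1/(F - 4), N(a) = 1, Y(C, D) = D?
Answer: -5346563/18368 ≈ -291.08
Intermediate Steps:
b(F) = 1/(-4 + F)
g(V, m) = 1/(1 + V) (g(V, m) = 1/(-4 + (V - 1*(-5))) = 1/(-4 + (V + 5)) = 1/(-4 + (5 + V)) = 1/(1 + V))
(800 + g(40, N(-6)))*((88 - 251)/(-148 + 596)) = (800 + 1/(1 + 40))*((88 - 251)/(-148 + 596)) = (800 + 1/41)*(-163/448) = (800 + 1/41)*(-163*1/448) = (32801/41)*(-163/448) = -5346563/18368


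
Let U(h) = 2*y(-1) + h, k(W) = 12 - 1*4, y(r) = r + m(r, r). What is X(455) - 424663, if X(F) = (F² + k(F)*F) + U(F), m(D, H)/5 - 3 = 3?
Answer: -213485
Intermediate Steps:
m(D, H) = 30 (m(D, H) = 15 + 5*3 = 15 + 15 = 30)
y(r) = 30 + r (y(r) = r + 30 = 30 + r)
k(W) = 8 (k(W) = 12 - 4 = 8)
U(h) = 58 + h (U(h) = 2*(30 - 1) + h = 2*29 + h = 58 + h)
X(F) = 58 + F² + 9*F (X(F) = (F² + 8*F) + (58 + F) = 58 + F² + 9*F)
X(455) - 424663 = (58 + 455² + 9*455) - 424663 = (58 + 207025 + 4095) - 424663 = 211178 - 424663 = -213485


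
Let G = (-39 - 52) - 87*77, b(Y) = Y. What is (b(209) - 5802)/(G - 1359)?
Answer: 5593/8149 ≈ 0.68634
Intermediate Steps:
G = -6790 (G = -91 - 6699 = -6790)
(b(209) - 5802)/(G - 1359) = (209 - 5802)/(-6790 - 1359) = -5593/(-8149) = -5593*(-1/8149) = 5593/8149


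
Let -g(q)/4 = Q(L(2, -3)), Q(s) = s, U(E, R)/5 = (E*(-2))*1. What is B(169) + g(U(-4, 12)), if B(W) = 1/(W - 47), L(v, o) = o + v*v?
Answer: -487/122 ≈ -3.9918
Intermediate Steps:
L(v, o) = o + v²
U(E, R) = -10*E (U(E, R) = 5*((E*(-2))*1) = 5*(-2*E*1) = 5*(-2*E) = -10*E)
g(q) = -4 (g(q) = -4*(-3 + 2²) = -4*(-3 + 4) = -4*1 = -4)
B(W) = 1/(-47 + W)
B(169) + g(U(-4, 12)) = 1/(-47 + 169) - 4 = 1/122 - 4 = -487/122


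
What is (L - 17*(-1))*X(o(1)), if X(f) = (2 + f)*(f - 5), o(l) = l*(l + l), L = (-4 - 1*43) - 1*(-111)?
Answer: -972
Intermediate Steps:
L = 64 (L = (-4 - 43) + 111 = -47 + 111 = 64)
o(l) = 2*l² (o(l) = l*(2*l) = 2*l²)
X(f) = (-5 + f)*(2 + f) (X(f) = (2 + f)*(-5 + f) = (-5 + f)*(2 + f))
(L - 17*(-1))*X(o(1)) = (64 - 17*(-1))*(-10 + (2*1²)² - 6*1²) = (64 + 17)*(-10 + (2*1)² - 6) = 81*(-10 + 2² - 3*2) = 81*(-10 + 4 - 6) = 81*(-12) = -972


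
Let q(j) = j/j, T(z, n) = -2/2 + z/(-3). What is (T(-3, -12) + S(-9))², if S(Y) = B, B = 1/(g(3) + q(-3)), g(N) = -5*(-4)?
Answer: 1/441 ≈ 0.0022676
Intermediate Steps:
T(z, n) = -1 - z/3 (T(z, n) = -2*½ + z*(-⅓) = -1 - z/3)
g(N) = 20
q(j) = 1
B = 1/21 (B = 1/(20 + 1) = 1/21 ≈ 0.047619)
S(Y) = 1/21
(T(-3, -12) + S(-9))² = ((-1 - ⅓*(-3)) + 1/21)² = ((-1 + 1) + 1/21)² = (0 + 1/21)² = (1/21)² = 1/441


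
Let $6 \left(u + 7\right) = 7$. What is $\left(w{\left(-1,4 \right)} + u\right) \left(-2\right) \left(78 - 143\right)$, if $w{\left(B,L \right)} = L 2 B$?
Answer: $- \frac{5395}{3} \approx -1798.3$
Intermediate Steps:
$w{\left(B,L \right)} = 2 B L$ ($w{\left(B,L \right)} = 2 L B = 2 B L$)
$u = - \frac{35}{6}$ ($u = -7 + \frac{1}{6} \cdot 7 = -7 + \frac{7}{6} = - \frac{35}{6} \approx -5.8333$)
$\left(w{\left(-1,4 \right)} + u\right) \left(-2\right) \left(78 - 143\right) = \left(2 \left(-1\right) 4 - \frac{35}{6}\right) \left(-2\right) \left(78 - 143\right) = \left(-8 - \frac{35}{6}\right) \left(-2\right) \left(-65\right) = \left(- \frac{83}{6}\right) \left(-2\right) \left(-65\right) = \frac{83}{3} \left(-65\right) = - \frac{5395}{3}$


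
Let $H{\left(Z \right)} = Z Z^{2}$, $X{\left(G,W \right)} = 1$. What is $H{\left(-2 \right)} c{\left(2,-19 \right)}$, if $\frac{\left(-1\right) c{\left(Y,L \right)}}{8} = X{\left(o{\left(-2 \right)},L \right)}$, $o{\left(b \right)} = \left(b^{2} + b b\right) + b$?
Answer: $64$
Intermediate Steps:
$o{\left(b \right)} = b + 2 b^{2}$ ($o{\left(b \right)} = \left(b^{2} + b^{2}\right) + b = 2 b^{2} + b = b + 2 b^{2}$)
$c{\left(Y,L \right)} = -8$ ($c{\left(Y,L \right)} = \left(-8\right) 1 = -8$)
$H{\left(Z \right)} = Z^{3}$
$H{\left(-2 \right)} c{\left(2,-19 \right)} = \left(-2\right)^{3} \left(-8\right) = \left(-8\right) \left(-8\right) = 64$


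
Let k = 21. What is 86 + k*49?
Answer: 1115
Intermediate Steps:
86 + k*49 = 86 + 21*49 = 86 + 1029 = 1115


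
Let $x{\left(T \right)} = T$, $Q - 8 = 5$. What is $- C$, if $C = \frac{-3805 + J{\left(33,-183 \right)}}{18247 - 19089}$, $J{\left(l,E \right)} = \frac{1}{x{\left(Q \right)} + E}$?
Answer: $- \frac{646851}{143140} \approx -4.519$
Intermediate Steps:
$Q = 13$ ($Q = 8 + 5 = 13$)
$J{\left(l,E \right)} = \frac{1}{13 + E}$
$C = \frac{646851}{143140}$ ($C = \frac{-3805 + \frac{1}{13 - 183}}{18247 - 19089} = \frac{-3805 + \frac{1}{-170}}{-842} = \left(-3805 - \frac{1}{170}\right) \left(- \frac{1}{842}\right) = \left(- \frac{646851}{170}\right) \left(- \frac{1}{842}\right) = \frac{646851}{143140} \approx 4.519$)
$- C = \left(-1\right) \frac{646851}{143140} = - \frac{646851}{143140}$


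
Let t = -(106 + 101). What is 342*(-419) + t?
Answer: -143505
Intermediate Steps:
t = -207 (t = -1*207 = -207)
342*(-419) + t = 342*(-419) - 207 = -143298 - 207 = -143505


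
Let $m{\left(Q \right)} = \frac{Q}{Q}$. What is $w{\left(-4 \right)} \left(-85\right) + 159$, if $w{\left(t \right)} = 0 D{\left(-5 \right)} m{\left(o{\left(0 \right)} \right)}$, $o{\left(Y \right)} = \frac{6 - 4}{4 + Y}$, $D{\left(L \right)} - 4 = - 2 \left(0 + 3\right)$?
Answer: $159$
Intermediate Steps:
$D{\left(L \right)} = -2$ ($D{\left(L \right)} = 4 - 2 \left(0 + 3\right) = 4 - 6 = -2$)
$o{\left(Y \right)} = \frac{2}{4 + Y}$
$m{\left(Q \right)} = 1$
$w{\left(t \right)} = 0$ ($w{\left(t \right)} = 0 \left(-2\right) 1 = 0 \cdot 1 = 0$)
$w{\left(-4 \right)} \left(-85\right) + 159 = 0 \left(-85\right) + 159 = 0 + 159 = 159$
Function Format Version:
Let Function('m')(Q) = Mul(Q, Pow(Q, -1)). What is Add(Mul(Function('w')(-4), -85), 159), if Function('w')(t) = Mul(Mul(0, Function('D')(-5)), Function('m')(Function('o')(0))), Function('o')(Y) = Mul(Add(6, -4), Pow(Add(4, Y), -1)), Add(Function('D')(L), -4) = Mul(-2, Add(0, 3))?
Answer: 159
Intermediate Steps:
Function('D')(L) = -2 (Function('D')(L) = Add(4, Mul(-2, Add(0, 3))) = Add(4, Mul(-2, 3)) = Add(4, -6) = -2)
Function('o')(Y) = Mul(2, Pow(Add(4, Y), -1))
Function('m')(Q) = 1
Function('w')(t) = 0 (Function('w')(t) = Mul(Mul(0, -2), 1) = Mul(0, 1) = 0)
Add(Mul(Function('w')(-4), -85), 159) = Add(Mul(0, -85), 159) = Add(0, 159) = 159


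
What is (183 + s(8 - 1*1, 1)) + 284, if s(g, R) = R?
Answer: 468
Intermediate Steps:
(183 + s(8 - 1*1, 1)) + 284 = (183 + 1) + 284 = 184 + 284 = 468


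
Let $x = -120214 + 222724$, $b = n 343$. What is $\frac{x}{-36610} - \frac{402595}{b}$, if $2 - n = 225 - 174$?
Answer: $\frac{185944534}{8790061} \approx 21.154$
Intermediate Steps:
$n = -49$ ($n = 2 - \left(225 - 174\right) = 2 - 51 = -49$)
$b = -16807$ ($b = \left(-49\right) 343 = -16807$)
$x = 102510$
$\frac{x}{-36610} - \frac{402595}{b} = \frac{102510}{-36610} - \frac{402595}{-16807} = 102510 \left(- \frac{1}{36610}\right) - - \frac{402595}{16807} = - \frac{10251}{3661} + \frac{402595}{16807} = \frac{185944534}{8790061}$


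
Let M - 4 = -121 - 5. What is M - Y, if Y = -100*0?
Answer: -122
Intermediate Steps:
M = -122 (M = 4 + (-121 - 5) = 4 - 126 = -122)
Y = 0
M - Y = -122 - 1*0 = -122 + 0 = -122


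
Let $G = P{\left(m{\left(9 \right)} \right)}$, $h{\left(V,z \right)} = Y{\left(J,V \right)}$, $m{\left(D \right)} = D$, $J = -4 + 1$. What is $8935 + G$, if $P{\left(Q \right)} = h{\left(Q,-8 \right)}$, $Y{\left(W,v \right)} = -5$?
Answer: $8930$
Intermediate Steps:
$J = -3$
$h{\left(V,z \right)} = -5$
$P{\left(Q \right)} = -5$
$G = -5$
$8935 + G = 8935 - 5 = 8930$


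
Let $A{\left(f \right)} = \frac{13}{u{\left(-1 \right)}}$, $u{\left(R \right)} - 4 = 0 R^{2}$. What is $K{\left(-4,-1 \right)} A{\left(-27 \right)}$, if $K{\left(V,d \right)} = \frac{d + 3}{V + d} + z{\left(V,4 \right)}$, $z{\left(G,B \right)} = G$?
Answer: $- \frac{143}{10} \approx -14.3$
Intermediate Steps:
$u{\left(R \right)} = 4$ ($u{\left(R \right)} = 4 + 0 R^{2} = 4 + 0 = 4$)
$A{\left(f \right)} = \frac{13}{4}$
$K{\left(V,d \right)} = V + \frac{3 + d}{V + d}$ ($K{\left(V,d \right)} = \frac{d + 3}{V + d} + V = \frac{3 + d}{V + d} + V = V + \frac{3 + d}{V + d}$)
$K{\left(-4,-1 \right)} A{\left(-27 \right)} = \frac{3 - 1 + \left(-4\right)^{2} - -4}{-4 - 1} \cdot \frac{13}{4} = \frac{3 - 1 + 16 + 4}{-5} \cdot \frac{13}{4} = \left(- \frac{1}{5}\right) 22 \cdot \frac{13}{4} = \left(- \frac{22}{5}\right) \frac{13}{4} = - \frac{143}{10}$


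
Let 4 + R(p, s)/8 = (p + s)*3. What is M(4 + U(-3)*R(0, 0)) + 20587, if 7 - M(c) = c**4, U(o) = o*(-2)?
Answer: -1249177742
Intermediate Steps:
U(o) = -2*o
R(p, s) = -32 + 24*p + 24*s (R(p, s) = -32 + 8*((p + s)*3) = -32 + 8*(3*p + 3*s) = -32 + (24*p + 24*s) = -32 + 24*p + 24*s)
M(c) = 7 - c**4
M(4 + U(-3)*R(0, 0)) + 20587 = (7 - (4 + (-2*(-3))*(-32 + 24*0 + 24*0))**4) + 20587 = (7 - (4 + 6*(-32 + 0 + 0))**4) + 20587 = (7 - (4 + 6*(-32))**4) + 20587 = (7 - (4 - 192)**4) + 20587 = (7 - 1*(-188)**4) + 20587 = (7 - 1*1249198336) + 20587 = (7 - 1249198336) + 20587 = -1249198329 + 20587 = -1249177742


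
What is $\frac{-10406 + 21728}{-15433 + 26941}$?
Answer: $\frac{1887}{1918} \approx 0.98384$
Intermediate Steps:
$\frac{-10406 + 21728}{-15433 + 26941} = \frac{11322}{11508} = 11322 \cdot \frac{1}{11508} = \frac{1887}{1918}$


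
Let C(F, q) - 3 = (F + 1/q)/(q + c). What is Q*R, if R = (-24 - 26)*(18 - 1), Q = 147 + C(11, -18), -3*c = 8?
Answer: -23631275/186 ≈ -1.2705e+5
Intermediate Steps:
c = -8/3 (c = -⅓*8 = -8/3 ≈ -2.6667)
C(F, q) = 3 + (F + 1/q)/(-8/3 + q) (C(F, q) = 3 + (F + 1/q)/(q - 8/3) = 3 + (F + 1/q)/(-8/3 + q))
Q = 55603/372 (Q = 147 + 3*(1 - 8*(-18) + 3*(-18)² + 11*(-18))/(-18*(-8 + 3*(-18))) = 147 + 3*(-1/18)*(1 + 144 + 3*324 - 198)/(-8 - 54) = 147 + 3*(-1/18)*(1 + 144 + 972 - 198)/(-62) = 147 + 3*(-1/18)*(-1/62)*919 = 147 + 919/372 = 55603/372 ≈ 149.47)
R = -850 (R = -50*17 = -850)
Q*R = (55603/372)*(-850) = -23631275/186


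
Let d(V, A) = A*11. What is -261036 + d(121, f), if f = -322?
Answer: -264578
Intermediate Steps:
d(V, A) = 11*A
-261036 + d(121, f) = -261036 + 11*(-322) = -261036 - 3542 = -264578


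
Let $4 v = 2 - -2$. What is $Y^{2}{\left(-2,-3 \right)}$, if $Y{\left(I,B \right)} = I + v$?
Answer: $1$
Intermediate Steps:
$v = 1$ ($v = \frac{2 - -2}{4} = \frac{2 + 2}{4} = \frac{1}{4} \cdot 4 = 1$)
$Y{\left(I,B \right)} = 1 + I$ ($Y{\left(I,B \right)} = I + 1 = 1 + I$)
$Y^{2}{\left(-2,-3 \right)} = \left(1 - 2\right)^{2} = \left(-1\right)^{2} = 1$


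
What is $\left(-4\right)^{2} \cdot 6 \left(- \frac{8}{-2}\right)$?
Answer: $384$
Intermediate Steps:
$\left(-4\right)^{2} \cdot 6 \left(- \frac{8}{-2}\right) = 16 \cdot 6 \left(\left(-8\right) \left(- \frac{1}{2}\right)\right) = 96 \cdot 4 = 384$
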